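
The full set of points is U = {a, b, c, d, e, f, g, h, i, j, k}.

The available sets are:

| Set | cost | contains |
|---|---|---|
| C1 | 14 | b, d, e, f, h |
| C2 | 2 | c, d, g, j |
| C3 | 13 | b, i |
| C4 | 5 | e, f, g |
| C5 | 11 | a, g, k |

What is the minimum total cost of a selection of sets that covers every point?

C1, C2, C3, C5 together cover every point (C1 ∪ C2 ∪ C3 ∪ C5 = {a, b, c, d, e, f, g, h, i, j, k}); total cost 14 + 2 + 13 + 11 = 40.
The greedy pick C2, C4, C5, C3, C1 costs 45; no covering selection beats 40.

40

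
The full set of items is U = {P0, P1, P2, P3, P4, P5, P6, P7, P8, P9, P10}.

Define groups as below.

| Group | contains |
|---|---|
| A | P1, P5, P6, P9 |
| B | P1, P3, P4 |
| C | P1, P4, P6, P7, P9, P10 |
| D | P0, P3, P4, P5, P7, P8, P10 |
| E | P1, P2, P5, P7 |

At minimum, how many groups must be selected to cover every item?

3

Take {C, D, E}. Their union is {P0, P1, P2, P3, P4, P5, P6, P7, P8, P9, P10}, which is all 11 items.
Only D contains P0, so D is forced; the remaining 4 items need at least 2 more groups (each remaining group adds at most 3) — so at least 3 groups are needed, and 3 is optimal.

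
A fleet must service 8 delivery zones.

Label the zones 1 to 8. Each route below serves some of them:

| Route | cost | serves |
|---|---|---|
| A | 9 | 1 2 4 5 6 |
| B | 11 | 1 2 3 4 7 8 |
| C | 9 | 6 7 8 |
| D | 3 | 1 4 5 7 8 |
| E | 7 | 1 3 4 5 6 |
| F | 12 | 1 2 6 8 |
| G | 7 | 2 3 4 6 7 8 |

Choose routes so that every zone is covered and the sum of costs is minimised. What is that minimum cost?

D, G together cover every zone (D ∪ G = {1, 2, 3, 4, 5, 6, 7, 8}); total cost 3 + 7 = 10.
No covering selection has total cost below 10.

10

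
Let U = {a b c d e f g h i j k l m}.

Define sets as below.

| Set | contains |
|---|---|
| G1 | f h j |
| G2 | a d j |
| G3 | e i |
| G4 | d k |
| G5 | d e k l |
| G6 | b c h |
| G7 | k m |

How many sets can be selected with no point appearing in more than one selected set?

4

G2, G3, G6, G7 are pairwise disjoint (G2={a,d,j}; G3={e,i}; G6={b,c,h}; G7={k,m}).
Every remaining set overlaps one of these, and no 5 of the listed sets are pairwise disjoint, so 4 is the maximum.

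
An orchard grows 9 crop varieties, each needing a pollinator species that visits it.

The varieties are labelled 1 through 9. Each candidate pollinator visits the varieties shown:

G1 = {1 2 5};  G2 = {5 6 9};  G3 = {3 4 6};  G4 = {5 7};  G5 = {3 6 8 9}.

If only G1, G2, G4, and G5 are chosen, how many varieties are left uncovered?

1

Union of G1, G2, G4, G5 = {1, 2, 3, 5, 6, 7, 8, 9}.
Not covered: 4 — 1 variety.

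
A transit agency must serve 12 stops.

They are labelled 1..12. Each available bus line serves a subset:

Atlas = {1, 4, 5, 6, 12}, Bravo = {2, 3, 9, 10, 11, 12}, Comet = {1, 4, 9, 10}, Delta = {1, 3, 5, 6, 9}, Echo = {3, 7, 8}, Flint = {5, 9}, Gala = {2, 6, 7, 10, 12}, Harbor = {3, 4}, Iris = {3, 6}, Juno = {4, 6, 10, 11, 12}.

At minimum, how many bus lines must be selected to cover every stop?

3

Take {Atlas, Bravo, Echo}. Their union is {1, 2, 3, 4, 5, 6, 7, 8, 9, 10, 11, 12}, which is all 12 stops.
Only Echo contains 8, so Echo is forced; the remaining 9 stops need at least 2 more bus lines (each remaining bus line adds at most 5) — so at least 3 bus lines are needed, and 3 is optimal.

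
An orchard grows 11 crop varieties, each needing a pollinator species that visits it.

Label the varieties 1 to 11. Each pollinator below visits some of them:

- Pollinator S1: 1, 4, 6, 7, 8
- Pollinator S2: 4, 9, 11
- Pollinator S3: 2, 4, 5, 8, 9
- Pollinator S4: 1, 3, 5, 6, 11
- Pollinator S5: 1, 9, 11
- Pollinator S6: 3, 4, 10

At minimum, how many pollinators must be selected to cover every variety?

4

S1 and S3 and S5 and S6 together: S1 ∪ S3 ∪ S5 ∪ S6 = {1, 2, 3, 4, 5, 6, 7, 8, 9, 10, 11} — every variety is covered.
No 3 of the 6 pollinators cover everything (all 20 combinations miss at least one variety), so 4 is optimal.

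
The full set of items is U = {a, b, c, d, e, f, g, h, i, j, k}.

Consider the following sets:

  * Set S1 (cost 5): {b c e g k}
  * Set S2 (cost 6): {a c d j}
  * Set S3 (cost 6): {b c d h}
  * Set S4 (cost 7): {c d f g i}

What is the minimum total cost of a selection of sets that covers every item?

S1, S2, S3, S4 together cover every item (S1 ∪ S2 ∪ S3 ∪ S4 = {a, b, c, d, e, f, g, h, i, j, k}); total cost 5 + 6 + 6 + 7 = 24.
No covering selection has total cost below 24.

24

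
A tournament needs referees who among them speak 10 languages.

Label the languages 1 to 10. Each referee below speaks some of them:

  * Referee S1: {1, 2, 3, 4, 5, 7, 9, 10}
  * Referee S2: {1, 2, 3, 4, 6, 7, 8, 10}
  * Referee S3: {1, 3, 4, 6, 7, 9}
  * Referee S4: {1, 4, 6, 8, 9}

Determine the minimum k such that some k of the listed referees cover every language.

S1 and S4 together: S1 ∪ S4 = {1, 2, 3, 4, 5, 6, 7, 8, 9, 10} — every language is covered.
No single referee has all 10 languages (the largest, S1, has 8), so 2 is optimal.

2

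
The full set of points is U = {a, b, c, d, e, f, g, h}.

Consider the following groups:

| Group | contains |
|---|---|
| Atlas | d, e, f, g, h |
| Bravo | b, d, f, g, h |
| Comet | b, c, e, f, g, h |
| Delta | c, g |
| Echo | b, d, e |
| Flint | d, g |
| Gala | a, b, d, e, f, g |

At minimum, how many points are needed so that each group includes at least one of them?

2

The 2 points {b, g} hit every group.
The groups Delta, Echo are pairwise disjoint, so any hitting set needs a separate point for each — at least 2. Hence 2 is optimal.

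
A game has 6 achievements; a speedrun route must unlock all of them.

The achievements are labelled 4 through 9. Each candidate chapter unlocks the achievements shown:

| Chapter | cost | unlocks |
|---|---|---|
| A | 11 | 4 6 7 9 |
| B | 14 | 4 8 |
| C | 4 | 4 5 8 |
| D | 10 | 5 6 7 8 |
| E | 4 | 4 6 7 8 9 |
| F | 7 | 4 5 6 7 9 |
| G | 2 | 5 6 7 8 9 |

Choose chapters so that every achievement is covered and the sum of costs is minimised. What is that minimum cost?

E, G together cover every achievement (E ∪ G = {4, 5, 6, 7, 8, 9}); total cost 4 + 2 = 6.
No covering selection has total cost below 6.

6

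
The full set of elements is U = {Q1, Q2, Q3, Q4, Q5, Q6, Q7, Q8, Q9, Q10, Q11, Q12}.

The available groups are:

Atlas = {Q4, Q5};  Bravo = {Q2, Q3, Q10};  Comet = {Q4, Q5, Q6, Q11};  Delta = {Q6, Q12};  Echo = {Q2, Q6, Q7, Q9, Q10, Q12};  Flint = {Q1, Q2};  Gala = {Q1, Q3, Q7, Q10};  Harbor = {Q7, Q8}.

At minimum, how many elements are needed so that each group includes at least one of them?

Take H = {Q2, Q5, Q6, Q7}. Each listed group contains at least one of these, so H is a hitting set of size 4.
The groups Atlas, Delta, Flint, Harbor are pairwise disjoint, so any hitting set needs a separate element for each — at least 4. Hence 4 is optimal.

4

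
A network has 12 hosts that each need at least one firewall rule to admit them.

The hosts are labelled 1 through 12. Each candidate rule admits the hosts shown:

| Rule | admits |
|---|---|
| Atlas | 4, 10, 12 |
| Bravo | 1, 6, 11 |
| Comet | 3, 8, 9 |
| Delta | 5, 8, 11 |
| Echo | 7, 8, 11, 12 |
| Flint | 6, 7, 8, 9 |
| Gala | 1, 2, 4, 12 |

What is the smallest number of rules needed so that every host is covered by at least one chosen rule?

5

Atlas and Comet and Delta and Flint and Gala together: Atlas ∪ Comet ∪ Delta ∪ Flint ∪ Gala = {1, 2, 3, 4, 5, 6, 7, 8, 9, 10, 11, 12} — every host is covered.
No 4 of the 7 rules cover everything (all 35 combinations miss at least one host), so 5 is optimal.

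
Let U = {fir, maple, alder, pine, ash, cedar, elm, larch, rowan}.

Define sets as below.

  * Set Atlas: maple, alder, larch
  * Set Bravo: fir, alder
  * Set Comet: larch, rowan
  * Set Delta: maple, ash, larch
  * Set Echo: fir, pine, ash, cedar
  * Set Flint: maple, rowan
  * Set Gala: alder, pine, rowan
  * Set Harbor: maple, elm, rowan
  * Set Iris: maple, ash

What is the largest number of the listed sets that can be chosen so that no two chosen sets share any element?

3

Bravo, Comet, Iris are pairwise disjoint (Bravo={fir,alder}; Comet={larch,rowan}; Iris={maple,ash}).
Every remaining set overlaps one of these, and no 4 of the listed sets are pairwise disjoint, so 3 is the maximum.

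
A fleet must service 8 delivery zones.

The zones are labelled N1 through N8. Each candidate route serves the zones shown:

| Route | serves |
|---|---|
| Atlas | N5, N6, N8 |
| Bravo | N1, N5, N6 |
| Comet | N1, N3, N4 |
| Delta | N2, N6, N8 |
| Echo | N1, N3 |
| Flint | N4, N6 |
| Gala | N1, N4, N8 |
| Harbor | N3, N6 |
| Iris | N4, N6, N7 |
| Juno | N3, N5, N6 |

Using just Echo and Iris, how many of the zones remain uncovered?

Union of Echo, Iris = {N1, N3, N4, N6, N7}.
Not covered: N2, N5, N8 — 3 zones.

3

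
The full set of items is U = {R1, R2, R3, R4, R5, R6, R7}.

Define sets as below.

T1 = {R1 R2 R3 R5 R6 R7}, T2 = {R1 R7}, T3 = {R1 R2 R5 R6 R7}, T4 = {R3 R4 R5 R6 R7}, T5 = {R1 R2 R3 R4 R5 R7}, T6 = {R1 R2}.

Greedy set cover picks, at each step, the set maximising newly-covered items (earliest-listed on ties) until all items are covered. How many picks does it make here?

Greedy: pick T1 (covers 6 new) → pick T4 (covers 1 new). Total picks: 2.

2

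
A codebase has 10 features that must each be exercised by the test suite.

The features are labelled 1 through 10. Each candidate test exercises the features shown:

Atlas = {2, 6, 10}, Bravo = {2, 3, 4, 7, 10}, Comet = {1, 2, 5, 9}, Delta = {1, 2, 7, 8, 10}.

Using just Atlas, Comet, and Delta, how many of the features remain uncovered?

Union of Atlas, Comet, Delta = {1, 2, 5, 6, 7, 8, 9, 10}.
Not covered: 3, 4 — 2 features.

2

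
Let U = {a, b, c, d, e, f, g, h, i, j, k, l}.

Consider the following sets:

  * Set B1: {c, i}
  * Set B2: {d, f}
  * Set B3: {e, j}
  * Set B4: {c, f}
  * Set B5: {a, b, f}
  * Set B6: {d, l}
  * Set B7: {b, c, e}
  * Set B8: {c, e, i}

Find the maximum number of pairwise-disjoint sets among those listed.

4

B1, B3, B5, B6 are pairwise disjoint (B1={c,i}; B3={e,j}; B5={a,b,f}; B6={d,l}).
Every remaining set overlaps one of these, and no 5 of the listed sets are pairwise disjoint, so 4 is the maximum.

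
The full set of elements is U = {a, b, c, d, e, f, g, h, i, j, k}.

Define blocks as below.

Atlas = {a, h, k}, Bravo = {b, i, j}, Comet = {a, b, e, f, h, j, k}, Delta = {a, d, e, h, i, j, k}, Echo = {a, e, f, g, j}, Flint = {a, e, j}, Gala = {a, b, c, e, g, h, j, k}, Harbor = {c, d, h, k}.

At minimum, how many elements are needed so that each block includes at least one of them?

Take T = {j, k}. Each listed block contains at least one of these, so T is a hitting set of size 2.
The blocks Flint, Harbor are pairwise disjoint, so any hitting set needs a separate element for each — at least 2. Hence 2 is optimal.

2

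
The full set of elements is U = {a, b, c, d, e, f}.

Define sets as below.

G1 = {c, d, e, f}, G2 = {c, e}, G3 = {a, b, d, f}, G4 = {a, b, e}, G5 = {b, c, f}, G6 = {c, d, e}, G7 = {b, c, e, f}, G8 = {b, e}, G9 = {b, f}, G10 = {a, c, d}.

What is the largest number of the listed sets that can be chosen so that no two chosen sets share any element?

G9, G10 are pairwise disjoint (G9={b,f}; G10={a,c,d}).
Every remaining set overlaps one of these, and no 3 of the listed sets are pairwise disjoint, so 2 is the maximum.

2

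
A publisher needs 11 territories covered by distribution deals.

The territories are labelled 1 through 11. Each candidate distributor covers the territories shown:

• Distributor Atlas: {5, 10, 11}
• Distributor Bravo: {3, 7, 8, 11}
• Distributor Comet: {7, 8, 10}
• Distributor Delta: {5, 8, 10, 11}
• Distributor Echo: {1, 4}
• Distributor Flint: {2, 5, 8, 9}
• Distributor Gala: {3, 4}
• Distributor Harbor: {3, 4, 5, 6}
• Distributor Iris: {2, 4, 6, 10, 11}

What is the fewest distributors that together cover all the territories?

Take {Bravo, Echo, Flint, Iris}. Their union is {1, 2, 3, 4, 5, 6, 7, 8, 9, 10, 11}, which is all 11 territories.
Only Echo contains 1, so Echo is forced; the remaining 9 territories need at least 3 more distributors (each remaining distributor adds at most 4) — so at least 4 distributors are needed, and 4 is optimal.

4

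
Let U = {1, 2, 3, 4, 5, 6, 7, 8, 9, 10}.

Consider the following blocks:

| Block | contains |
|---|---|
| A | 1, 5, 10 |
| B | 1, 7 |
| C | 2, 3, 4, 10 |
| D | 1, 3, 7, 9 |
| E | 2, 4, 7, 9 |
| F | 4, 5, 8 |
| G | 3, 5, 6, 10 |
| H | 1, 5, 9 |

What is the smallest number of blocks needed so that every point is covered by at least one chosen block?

A, E, F, and G cover everything between them: the union {1, 2, 3, 4, 5, 6, 7, 8, 9, 10} is all of U.
No 3 of the 8 blocks cover everything (all 56 combinations miss at least one point), so 4 is optimal.

4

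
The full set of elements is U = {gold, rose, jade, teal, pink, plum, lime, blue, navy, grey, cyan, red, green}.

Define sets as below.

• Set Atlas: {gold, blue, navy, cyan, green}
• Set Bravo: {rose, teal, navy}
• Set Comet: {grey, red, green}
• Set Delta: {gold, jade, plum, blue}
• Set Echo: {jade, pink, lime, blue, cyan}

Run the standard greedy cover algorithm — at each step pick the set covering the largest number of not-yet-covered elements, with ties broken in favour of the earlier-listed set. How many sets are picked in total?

5

Greedy: pick Atlas (covers 5 new) → pick Echo (covers 3 new) → pick Bravo (covers 2 new) → pick Comet (covers 2 new) → pick Delta (covers 1 new). Total picks: 5.
(The true minimum cover uses only 4 sets, so greedy is not optimal here.)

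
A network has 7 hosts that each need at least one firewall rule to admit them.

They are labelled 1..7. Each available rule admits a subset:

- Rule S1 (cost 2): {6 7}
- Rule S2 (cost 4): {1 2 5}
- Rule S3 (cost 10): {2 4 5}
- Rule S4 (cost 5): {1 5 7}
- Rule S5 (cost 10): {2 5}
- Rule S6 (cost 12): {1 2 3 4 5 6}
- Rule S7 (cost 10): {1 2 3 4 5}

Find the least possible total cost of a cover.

12

S1, S7 together cover every host (S1 ∪ S7 = {1, 2, 3, 4, 5, 6, 7}); total cost 2 + 10 = 12.
The greedy pick S1, S2, S7 costs 16; no covering selection beats 12.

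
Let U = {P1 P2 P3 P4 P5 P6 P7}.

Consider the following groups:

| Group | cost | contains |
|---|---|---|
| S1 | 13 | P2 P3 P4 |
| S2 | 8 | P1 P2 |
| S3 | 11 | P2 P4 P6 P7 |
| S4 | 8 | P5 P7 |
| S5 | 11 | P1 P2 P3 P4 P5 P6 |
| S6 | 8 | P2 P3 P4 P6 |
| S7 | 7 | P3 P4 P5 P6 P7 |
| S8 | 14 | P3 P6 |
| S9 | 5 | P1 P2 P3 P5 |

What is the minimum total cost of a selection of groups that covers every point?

S7, S9 together cover every point (S7 ∪ S9 = {P1, P2, P3, P4, P5, P6, P7}); total cost 7 + 5 = 12.
No covering selection has total cost below 12.

12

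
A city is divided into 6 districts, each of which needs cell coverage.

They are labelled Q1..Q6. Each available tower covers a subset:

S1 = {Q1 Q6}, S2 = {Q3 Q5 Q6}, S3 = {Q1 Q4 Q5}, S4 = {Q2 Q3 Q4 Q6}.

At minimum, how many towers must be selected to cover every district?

2

S3 and S4 together: S3 ∪ S4 = {Q1, Q2, Q3, Q4, Q5, Q6} — every district is covered.
No single tower has all 6 districts (the largest, S4, has 4), so 2 is optimal.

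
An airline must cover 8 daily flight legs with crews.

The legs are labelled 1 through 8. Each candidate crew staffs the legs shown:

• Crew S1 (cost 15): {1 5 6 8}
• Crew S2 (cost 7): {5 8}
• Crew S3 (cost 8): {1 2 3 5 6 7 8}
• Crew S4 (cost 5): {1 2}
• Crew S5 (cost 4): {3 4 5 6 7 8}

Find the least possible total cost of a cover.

9

S4, S5 together cover every leg (S4 ∪ S5 = {1, 2, 3, 4, 5, 6, 7, 8}); total cost 5 + 4 = 9.
No covering selection has total cost below 9.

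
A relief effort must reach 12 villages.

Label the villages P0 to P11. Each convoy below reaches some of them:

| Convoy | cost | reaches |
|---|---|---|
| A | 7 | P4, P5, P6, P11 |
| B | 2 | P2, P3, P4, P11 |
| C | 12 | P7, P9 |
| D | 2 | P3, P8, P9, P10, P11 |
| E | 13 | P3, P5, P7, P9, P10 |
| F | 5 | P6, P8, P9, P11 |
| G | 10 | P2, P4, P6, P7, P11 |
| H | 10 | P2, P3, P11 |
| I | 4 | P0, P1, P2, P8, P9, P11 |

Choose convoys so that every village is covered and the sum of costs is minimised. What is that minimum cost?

A, D, G, I together cover every village (A ∪ D ∪ G ∪ I = {P0, P1, P2, P3, P4, P5, P6, P7, P8, P9, P10, P11}); total cost 7 + 2 + 10 + 4 = 23.
The greedy pick D, B, I, A, G costs 25; no covering selection beats 23.

23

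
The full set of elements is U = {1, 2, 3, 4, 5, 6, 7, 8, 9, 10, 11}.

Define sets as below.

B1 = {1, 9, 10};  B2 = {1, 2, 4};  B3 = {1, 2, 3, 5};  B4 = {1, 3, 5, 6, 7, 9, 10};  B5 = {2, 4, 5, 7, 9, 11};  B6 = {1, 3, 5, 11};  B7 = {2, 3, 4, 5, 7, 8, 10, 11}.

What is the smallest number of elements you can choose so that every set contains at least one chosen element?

H = {1, 7} meets every set (each contains at least one member of H), and |H| = 2.
No single element lies in every set, so at least 2 are needed and 2 is optimal.

2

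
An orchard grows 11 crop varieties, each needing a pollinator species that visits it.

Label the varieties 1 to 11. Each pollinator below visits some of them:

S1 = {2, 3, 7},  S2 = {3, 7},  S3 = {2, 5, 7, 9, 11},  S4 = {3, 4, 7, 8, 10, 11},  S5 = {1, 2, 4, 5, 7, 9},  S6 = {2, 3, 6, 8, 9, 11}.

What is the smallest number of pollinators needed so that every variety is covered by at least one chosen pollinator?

Take {S4, S5, S6}. Their union is {1, 2, 3, 4, 5, 6, 7, 8, 9, 10, 11}, which is all 11 varieties.
Only S5 contains 1, so S5 is forced; the remaining 5 varieties need at least 2 more pollinators (each remaining pollinator adds at most 4) — so at least 3 pollinators are needed, and 3 is optimal.

3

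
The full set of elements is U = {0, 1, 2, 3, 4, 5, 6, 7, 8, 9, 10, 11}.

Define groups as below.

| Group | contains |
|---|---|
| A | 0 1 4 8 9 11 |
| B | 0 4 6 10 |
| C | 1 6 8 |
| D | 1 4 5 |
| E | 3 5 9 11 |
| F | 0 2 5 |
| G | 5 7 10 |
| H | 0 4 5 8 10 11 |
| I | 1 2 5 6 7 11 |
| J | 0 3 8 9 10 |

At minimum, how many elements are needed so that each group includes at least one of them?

3

T = {4, 5, 8} meets every group (each contains at least one member of T), and |T| = 3.
No choice of 2 elements meets every group, so 3 is the minimum.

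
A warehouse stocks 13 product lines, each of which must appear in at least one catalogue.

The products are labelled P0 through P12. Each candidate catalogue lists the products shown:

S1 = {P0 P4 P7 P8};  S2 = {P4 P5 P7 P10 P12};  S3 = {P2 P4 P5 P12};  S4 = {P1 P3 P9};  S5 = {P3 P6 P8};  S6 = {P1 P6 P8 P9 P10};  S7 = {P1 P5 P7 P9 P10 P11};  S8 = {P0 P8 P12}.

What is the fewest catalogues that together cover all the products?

S3 and S5 and S7 and S8 together: S3 ∪ S5 ∪ S7 ∪ S8 = {P0, P1, P2, P3, P4, P5, P6, P7, P8, P9, P10, P11, P12} — every product is covered.
Only S7 contains P11, so S7 is forced; the remaining 7 products need at least 3 more catalogues (each remaining catalogue adds at most 3) — so at least 4 catalogues are needed, and 4 is optimal.

4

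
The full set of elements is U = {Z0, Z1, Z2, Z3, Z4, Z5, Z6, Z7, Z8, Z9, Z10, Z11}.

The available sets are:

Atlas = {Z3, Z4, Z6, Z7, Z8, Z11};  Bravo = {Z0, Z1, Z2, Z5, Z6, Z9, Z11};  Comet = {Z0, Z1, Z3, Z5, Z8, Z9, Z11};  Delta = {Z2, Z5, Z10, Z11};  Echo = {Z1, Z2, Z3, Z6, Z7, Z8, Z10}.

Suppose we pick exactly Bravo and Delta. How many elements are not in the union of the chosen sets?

4

Union of Bravo, Delta = {Z0, Z1, Z2, Z5, Z6, Z9, Z10, Z11}.
Not covered: Z3, Z4, Z7, Z8 — 4 elements.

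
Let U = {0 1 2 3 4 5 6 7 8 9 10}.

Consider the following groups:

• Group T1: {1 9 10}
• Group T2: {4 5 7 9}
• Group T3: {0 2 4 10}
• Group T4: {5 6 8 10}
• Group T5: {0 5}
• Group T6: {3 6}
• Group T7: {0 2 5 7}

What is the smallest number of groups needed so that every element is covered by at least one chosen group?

T1, T2, T4, T6, and T7 cover everything between them: the union {0, 1, 2, 3, 4, 5, 6, 7, 8, 9, 10} is all of U.
No 4 of the 7 groups cover everything (all 35 combinations miss at least one element), so 5 is optimal.

5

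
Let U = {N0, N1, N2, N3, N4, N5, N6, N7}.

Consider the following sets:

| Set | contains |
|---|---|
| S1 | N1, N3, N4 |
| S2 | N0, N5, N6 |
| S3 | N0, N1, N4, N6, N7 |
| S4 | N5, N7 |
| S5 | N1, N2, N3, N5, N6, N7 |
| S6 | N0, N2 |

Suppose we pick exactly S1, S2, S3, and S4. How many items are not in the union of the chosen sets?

Union of S1, S2, S3, S4 = {N0, N1, N3, N4, N5, N6, N7}.
Not covered: N2 — 1 item.

1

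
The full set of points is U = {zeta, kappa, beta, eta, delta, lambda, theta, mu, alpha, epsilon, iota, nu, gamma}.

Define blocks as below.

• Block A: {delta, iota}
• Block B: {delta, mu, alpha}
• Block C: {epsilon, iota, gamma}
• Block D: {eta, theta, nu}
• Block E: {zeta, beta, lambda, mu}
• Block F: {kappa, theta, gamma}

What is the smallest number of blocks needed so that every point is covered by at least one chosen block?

B and C and D and E and F together: B ∪ C ∪ D ∪ E ∪ F = {zeta, kappa, beta, eta, delta, lambda, theta, mu, alpha, epsilon, iota, nu, gamma} — every point is covered.
Only B contains alpha, so B is forced; the remaining 10 points need at least 4 more blocks (each remaining block adds at most 3) — so at least 5 blocks are needed, and 5 is optimal.

5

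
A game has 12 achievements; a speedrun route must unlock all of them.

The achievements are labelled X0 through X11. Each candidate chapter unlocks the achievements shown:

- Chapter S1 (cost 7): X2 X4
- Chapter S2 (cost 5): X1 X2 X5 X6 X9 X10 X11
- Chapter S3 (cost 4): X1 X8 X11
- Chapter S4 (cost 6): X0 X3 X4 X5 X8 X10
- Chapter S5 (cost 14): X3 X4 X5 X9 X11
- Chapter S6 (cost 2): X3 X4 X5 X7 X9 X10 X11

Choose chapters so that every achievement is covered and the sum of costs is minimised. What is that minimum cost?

S2, S4, S6 together cover every achievement (S2 ∪ S4 ∪ S6 = {X0, X1, X2, X3, X4, X5, X6, X7, X8, X9, X10, X11}); total cost 5 + 6 + 2 = 13.
No covering selection has total cost below 13.

13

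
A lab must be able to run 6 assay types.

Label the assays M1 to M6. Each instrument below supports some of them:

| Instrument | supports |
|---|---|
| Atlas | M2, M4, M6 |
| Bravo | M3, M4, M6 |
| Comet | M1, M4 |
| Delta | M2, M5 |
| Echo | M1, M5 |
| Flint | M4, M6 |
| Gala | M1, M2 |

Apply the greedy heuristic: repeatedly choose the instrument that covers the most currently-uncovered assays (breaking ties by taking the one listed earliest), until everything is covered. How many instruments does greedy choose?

Greedy: pick Atlas (covers 3 new) → pick Echo (covers 2 new) → pick Bravo (covers 1 new). Total picks: 3.

3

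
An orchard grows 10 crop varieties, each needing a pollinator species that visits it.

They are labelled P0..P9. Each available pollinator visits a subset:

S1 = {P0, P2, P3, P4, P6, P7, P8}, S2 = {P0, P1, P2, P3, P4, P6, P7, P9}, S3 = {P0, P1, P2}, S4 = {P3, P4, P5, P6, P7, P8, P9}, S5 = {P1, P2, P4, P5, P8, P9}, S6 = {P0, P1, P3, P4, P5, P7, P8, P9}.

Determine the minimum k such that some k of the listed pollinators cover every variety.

2

Take {S2, S6}. Their union is {P0, P1, P2, P3, P4, P5, P6, P7, P8, P9}, which is all 10 varieties.
No single pollinator has all 10 varieties (the largest, S2, has 8), so 2 is optimal.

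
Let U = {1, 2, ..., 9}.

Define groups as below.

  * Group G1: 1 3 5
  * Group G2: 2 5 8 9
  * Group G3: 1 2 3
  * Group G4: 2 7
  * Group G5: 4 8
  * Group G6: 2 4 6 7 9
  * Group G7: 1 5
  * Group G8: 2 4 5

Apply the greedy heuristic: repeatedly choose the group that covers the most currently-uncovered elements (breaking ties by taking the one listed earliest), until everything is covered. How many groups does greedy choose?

3

Greedy: pick G6 (covers 5 new) → pick G1 (covers 3 new) → pick G2 (covers 1 new). Total picks: 3.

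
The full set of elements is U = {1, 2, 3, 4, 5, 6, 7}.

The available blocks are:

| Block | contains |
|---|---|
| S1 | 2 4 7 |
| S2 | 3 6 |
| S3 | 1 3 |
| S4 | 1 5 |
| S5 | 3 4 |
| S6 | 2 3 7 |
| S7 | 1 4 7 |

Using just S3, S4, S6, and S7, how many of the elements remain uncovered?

Union of S3, S4, S6, S7 = {1, 2, 3, 4, 5, 7}.
Not covered: 6 — 1 element.

1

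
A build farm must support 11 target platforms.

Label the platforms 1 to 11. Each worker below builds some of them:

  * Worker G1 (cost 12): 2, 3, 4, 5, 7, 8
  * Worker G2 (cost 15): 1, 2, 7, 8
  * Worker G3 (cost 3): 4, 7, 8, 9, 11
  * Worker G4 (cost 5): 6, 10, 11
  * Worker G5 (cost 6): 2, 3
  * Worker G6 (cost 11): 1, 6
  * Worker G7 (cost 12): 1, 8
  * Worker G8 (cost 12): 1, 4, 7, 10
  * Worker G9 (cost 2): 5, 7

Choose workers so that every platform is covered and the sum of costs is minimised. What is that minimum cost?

27

G3, G4, G5, G6, G9 together cover every platform (G3 ∪ G4 ∪ G5 ∪ G6 ∪ G9 = {1, 2, 3, 4, 5, 6, 7, 8, 9, 10, 11}); total cost 3 + 5 + 6 + 11 + 2 = 27.
No covering selection has total cost below 27.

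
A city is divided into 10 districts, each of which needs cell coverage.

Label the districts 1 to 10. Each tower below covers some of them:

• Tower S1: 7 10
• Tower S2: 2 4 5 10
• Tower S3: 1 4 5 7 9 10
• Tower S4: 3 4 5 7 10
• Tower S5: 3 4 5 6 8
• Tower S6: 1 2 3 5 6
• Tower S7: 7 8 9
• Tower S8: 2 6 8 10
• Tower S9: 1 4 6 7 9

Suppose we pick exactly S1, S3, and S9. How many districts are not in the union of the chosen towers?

Union of S1, S3, S9 = {1, 4, 5, 6, 7, 9, 10}.
Not covered: 2, 3, 8 — 3 districts.

3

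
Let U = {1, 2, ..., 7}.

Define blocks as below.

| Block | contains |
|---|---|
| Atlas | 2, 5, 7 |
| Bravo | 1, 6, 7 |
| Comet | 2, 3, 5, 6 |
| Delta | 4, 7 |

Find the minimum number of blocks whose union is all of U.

Bravo and Comet and Delta together: Bravo ∪ Comet ∪ Delta = {1, 2, 3, 4, 5, 6, 7} — every point is covered.
Only Bravo contains 1, so Bravo is forced; the remaining 4 points need at least 2 more blocks (each remaining block adds at most 3) — so at least 3 blocks are needed, and 3 is optimal.

3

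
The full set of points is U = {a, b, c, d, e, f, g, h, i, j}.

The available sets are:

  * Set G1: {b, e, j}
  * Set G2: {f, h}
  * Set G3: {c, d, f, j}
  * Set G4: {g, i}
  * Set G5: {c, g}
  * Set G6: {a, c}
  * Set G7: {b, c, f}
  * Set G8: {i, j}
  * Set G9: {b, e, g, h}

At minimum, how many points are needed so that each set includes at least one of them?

4

The 4 points {c, e, f, i} hit every set.
The sets G1, G2, G4, G6 are pairwise disjoint, so any hitting set needs a separate point for each — at least 4. Hence 4 is optimal.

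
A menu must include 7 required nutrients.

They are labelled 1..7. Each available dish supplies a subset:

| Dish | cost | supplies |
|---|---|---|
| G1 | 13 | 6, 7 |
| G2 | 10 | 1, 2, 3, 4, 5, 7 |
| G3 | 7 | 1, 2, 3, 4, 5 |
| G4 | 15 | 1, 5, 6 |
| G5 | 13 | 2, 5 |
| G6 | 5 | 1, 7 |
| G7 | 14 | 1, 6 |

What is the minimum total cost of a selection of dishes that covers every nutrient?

20

G1, G3 together cover every nutrient (G1 ∪ G3 = {1, 2, 3, 4, 5, 6, 7}); total cost 13 + 7 = 20.
The greedy pick G3, G6, G1 costs 25; no covering selection beats 20.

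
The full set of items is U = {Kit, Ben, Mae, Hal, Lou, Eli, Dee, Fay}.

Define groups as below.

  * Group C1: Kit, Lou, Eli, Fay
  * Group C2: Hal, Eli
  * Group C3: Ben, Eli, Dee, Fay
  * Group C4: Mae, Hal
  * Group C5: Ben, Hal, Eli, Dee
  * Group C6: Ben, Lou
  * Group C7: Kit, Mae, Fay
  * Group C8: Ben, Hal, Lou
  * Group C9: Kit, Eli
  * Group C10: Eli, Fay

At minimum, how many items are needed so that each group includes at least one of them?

3

The 3 items {Ben, Mae, Eli} hit every group.
The groups C4, C6, C9 are pairwise disjoint, so any hitting set needs a separate item for each — at least 3. Hence 3 is optimal.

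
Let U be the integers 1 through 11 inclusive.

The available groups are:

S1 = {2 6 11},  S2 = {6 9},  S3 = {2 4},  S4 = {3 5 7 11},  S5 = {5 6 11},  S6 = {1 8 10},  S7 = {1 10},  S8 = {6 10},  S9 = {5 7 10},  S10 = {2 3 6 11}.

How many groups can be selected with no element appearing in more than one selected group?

S2, S3, S4, S7 are pairwise disjoint (S2={6,9}; S3={2,4}; S4={3,5,7,11}; S7={1,10}).
Every remaining group overlaps one of these, and no 5 of the listed groups are pairwise disjoint, so 4 is the maximum.

4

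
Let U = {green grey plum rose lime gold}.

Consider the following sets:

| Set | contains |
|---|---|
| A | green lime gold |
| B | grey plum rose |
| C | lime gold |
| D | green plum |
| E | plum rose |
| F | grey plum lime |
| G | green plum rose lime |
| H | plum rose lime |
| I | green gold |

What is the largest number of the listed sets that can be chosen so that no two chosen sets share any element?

2

F, I are pairwise disjoint (F={grey,plum,lime}; I={green,gold}).
Every remaining set overlaps one of these, and no 3 of the listed sets are pairwise disjoint, so 2 is the maximum.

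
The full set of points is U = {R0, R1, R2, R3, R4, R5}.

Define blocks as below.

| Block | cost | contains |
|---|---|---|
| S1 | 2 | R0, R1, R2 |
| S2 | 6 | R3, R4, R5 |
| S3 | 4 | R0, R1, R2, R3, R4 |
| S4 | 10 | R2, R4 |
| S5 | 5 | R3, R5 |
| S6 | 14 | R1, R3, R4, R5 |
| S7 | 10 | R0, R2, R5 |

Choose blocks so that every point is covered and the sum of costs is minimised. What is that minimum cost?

S1, S2 together cover every point (S1 ∪ S2 = {R0, R1, R2, R3, R4, R5}); total cost 2 + 6 = 8.
No covering selection has total cost below 8.

8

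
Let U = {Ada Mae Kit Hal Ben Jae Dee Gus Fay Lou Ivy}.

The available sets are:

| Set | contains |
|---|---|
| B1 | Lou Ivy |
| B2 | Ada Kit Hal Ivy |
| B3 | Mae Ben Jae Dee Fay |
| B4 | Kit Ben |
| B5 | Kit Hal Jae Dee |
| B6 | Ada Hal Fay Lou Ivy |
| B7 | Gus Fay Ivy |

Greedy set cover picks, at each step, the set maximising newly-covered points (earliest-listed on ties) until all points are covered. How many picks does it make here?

4

Greedy: pick B3 (covers 5 new) → pick B2 (covers 4 new) → pick B1 (covers 1 new) → pick B7 (covers 1 new). Total picks: 4.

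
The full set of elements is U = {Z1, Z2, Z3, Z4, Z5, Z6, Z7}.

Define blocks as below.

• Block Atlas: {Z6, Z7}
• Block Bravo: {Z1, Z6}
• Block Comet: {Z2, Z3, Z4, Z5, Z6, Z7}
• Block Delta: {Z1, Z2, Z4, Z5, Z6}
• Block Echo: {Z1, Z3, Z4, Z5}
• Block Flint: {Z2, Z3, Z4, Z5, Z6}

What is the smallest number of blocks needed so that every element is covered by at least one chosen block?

2

Bravo and Comet together: Bravo ∪ Comet = {Z1, Z2, Z3, Z4, Z5, Z6, Z7} — every element is covered.
No single block has all 7 elements (the largest, Comet, has 6), so 2 is optimal.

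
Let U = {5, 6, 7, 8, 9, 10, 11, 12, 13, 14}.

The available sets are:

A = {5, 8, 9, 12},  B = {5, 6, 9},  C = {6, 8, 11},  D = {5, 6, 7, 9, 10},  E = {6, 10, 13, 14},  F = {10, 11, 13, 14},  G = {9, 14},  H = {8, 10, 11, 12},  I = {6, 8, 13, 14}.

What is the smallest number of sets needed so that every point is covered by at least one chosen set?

3

Take {A, D, F}. Their union is {5, 6, 7, 8, 9, 10, 11, 12, 13, 14}, which is all 10 points.
Only D contains 7, so D is forced; the remaining 5 points need at least 2 more sets (each remaining set adds at most 3) — so at least 3 sets are needed, and 3 is optimal.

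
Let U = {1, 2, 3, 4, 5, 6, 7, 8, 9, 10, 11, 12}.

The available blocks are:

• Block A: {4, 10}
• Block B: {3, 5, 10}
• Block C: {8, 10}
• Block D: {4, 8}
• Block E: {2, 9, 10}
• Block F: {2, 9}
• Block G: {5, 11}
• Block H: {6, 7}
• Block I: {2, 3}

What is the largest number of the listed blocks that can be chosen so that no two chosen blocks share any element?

4

D, G, H, I are pairwise disjoint (D={4,8}; G={5,11}; H={6,7}; I={2,3}).
Every remaining block overlaps one of these, and no 5 of the listed blocks are pairwise disjoint, so 4 is the maximum.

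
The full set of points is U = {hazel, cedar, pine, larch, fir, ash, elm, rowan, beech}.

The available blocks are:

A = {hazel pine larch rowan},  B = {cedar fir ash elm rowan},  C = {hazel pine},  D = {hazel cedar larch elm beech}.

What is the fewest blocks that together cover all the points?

Take {B, C, D}. Their union is {hazel, cedar, pine, larch, fir, ash, elm, rowan, beech}, which is all 9 points.
Only B contains fir, so B is forced; the remaining 4 points need at least 2 more blocks (each remaining block adds at most 3) — so at least 3 blocks are needed, and 3 is optimal.

3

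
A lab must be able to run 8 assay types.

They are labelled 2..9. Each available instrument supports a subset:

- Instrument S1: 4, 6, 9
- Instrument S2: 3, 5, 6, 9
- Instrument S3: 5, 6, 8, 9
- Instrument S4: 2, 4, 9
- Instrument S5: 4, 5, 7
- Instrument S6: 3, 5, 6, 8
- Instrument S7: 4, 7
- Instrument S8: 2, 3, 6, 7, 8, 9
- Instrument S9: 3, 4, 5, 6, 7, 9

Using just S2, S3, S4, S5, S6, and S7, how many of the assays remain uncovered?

Union of S2, S3, S4, S5, S6, S7 = {2, 3, 4, 5, 6, 7, 8, 9} — that's every assay, so 0 are uncovered.

0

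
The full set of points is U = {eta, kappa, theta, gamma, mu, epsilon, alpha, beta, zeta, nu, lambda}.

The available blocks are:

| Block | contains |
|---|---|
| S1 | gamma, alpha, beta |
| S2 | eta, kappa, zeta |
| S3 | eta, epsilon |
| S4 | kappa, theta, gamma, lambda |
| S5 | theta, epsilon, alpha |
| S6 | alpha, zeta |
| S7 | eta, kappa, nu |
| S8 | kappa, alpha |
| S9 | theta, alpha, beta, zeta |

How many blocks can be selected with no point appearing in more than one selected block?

3

S3, S4, S6 are pairwise disjoint (S3={eta,epsilon}; S4={kappa,theta,gamma,lambda}; S6={alpha,zeta}).
Every remaining block overlaps one of these, and no 4 of the listed blocks are pairwise disjoint, so 3 is the maximum.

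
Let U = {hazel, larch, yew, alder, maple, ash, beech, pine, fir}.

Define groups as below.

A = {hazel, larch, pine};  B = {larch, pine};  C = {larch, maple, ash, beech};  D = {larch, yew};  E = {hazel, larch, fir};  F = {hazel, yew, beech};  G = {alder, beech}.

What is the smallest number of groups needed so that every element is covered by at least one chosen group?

5

A, C, E, F, and G cover everything between them: the union {hazel, larch, yew, alder, maple, ash, beech, pine, fir} is all of U.
No 4 of the 7 groups cover everything (all 35 combinations miss at least one element), so 5 is optimal.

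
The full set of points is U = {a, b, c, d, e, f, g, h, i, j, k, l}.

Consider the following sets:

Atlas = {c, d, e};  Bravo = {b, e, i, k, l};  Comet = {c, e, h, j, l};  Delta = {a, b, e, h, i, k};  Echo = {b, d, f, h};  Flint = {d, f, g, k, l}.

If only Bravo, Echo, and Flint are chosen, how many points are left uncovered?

Union of Bravo, Echo, Flint = {b, d, e, f, g, h, i, k, l}.
Not covered: a, c, j — 3 points.

3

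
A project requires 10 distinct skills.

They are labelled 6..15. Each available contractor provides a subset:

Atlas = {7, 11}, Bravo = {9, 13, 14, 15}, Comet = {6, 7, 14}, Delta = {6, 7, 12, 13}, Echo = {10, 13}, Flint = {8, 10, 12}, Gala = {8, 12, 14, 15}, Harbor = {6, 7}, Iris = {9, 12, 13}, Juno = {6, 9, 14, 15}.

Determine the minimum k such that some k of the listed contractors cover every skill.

Take {Atlas, Echo, Gala, Juno}. Their union is {6, 7, 8, 9, 10, 11, 12, 13, 14, 15}, which is all 10 skills.
No 3 of the 10 contractors cover everything (all 120 combinations miss at least one skill), so 4 is optimal.

4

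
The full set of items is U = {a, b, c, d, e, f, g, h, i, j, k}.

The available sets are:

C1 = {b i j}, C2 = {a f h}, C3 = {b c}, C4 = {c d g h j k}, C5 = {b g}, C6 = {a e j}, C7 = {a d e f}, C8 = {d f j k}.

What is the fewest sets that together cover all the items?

Take {C1, C4, C7}. Their union is {a, b, c, d, e, f, g, h, i, j, k}, which is all 11 items.
Only C1 contains i, so C1 is forced; the remaining 8 items need at least 2 more sets (each remaining set adds at most 5) — so at least 3 sets are needed, and 3 is optimal.

3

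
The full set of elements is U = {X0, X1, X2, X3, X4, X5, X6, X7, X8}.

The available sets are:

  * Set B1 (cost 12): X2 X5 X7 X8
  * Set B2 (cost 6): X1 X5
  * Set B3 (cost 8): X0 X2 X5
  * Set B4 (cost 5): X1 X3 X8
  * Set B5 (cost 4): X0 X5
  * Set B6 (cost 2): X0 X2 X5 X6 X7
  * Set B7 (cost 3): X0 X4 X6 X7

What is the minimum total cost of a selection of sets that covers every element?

B4, B6, B7 together cover every element (B4 ∪ B6 ∪ B7 = {X0, X1, X2, X3, X4, X5, X6, X7, X8}); total cost 5 + 2 + 3 = 10.
No covering selection has total cost below 10.

10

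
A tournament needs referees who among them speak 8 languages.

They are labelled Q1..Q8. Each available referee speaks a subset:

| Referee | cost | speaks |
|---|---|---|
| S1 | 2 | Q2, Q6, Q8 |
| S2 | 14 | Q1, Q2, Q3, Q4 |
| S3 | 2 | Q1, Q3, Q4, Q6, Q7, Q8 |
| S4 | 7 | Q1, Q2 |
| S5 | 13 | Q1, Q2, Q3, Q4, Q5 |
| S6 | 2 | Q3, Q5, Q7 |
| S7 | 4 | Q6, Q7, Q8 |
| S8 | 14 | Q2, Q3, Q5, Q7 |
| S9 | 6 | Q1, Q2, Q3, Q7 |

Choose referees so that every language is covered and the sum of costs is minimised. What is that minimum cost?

S1, S3, S6 together cover every language (S1 ∪ S3 ∪ S6 = {Q1, Q2, Q3, Q4, Q5, Q6, Q7, Q8}); total cost 2 + 2 + 2 = 6.
No covering selection has total cost below 6.

6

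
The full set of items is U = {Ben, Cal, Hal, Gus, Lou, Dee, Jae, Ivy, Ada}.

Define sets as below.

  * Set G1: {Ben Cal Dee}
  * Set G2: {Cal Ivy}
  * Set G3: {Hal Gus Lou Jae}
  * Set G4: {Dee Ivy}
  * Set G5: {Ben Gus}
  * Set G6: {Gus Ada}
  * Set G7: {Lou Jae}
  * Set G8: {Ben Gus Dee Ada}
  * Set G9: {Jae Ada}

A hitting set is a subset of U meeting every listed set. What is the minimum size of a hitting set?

4

Take H = {Ben, Jae, Ivy, Ada}. Each listed set contains at least one of these, so H is a hitting set of size 4.
No choice of 3 items meets every set, so 4 is the minimum.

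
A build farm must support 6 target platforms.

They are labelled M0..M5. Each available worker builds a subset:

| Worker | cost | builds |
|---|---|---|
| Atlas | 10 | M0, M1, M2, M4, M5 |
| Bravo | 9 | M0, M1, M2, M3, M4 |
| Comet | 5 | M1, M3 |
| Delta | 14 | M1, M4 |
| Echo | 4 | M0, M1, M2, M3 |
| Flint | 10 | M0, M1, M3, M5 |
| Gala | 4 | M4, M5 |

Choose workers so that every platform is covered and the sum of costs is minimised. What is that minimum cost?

8

Echo, Gala together cover every platform (Echo ∪ Gala = {M0, M1, M2, M3, M4, M5}); total cost 4 + 4 = 8.
No covering selection has total cost below 8.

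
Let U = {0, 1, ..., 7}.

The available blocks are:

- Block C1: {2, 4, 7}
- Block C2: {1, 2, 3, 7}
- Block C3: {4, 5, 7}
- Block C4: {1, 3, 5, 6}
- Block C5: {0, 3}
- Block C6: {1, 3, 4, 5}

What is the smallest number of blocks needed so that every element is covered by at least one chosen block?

3

C1, C4, and C5 cover everything between them: the union {0, 1, 2, 3, 4, 5, 6, 7} is all of U.
Only C5 contains 0, so C5 is forced; the remaining 6 elements need at least 2 more blocks (each remaining block adds at most 3) — so at least 3 blocks are needed, and 3 is optimal.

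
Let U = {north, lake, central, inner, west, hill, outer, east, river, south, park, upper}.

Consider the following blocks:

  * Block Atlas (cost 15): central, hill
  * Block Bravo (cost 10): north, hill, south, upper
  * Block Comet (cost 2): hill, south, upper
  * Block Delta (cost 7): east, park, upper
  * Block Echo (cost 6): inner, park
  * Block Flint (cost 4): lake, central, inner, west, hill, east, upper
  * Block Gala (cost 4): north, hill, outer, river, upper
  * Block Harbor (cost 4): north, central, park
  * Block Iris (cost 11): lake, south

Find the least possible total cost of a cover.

14

Comet, Flint, Gala, Harbor together cover every point (Comet ∪ Flint ∪ Gala ∪ Harbor = {north, lake, central, inner, west, hill, outer, east, river, south, park, upper}); total cost 2 + 4 + 4 + 4 = 14.
No covering selection has total cost below 14.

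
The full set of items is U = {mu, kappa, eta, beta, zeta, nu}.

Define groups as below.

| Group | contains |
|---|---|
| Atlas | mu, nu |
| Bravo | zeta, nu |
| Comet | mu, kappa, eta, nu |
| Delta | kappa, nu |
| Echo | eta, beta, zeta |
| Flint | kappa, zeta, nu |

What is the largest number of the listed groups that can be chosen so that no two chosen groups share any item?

2

Delta, Echo are pairwise disjoint (Delta={kappa,nu}; Echo={eta,beta,zeta}).
Every remaining group overlaps one of these, and no 3 of the listed groups are pairwise disjoint, so 2 is the maximum.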